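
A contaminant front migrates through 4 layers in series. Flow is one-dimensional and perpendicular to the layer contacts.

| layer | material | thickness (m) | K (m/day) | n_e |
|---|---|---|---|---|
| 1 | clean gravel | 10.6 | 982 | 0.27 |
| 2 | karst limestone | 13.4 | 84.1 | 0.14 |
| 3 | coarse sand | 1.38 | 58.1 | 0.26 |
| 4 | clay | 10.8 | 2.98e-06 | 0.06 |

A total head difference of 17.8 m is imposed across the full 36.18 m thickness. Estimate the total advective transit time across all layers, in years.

3200

With flow normal to the layers, continuity requires the same specific discharge q through every layer.
Σ(b_i/K_i) = 10.6/982 + 13.4/84.1 + 1.38/58.1 + 10.8/2.98e-06 = 3.624e+06 d.
q = Δh / Σ(b_i/K_i) = 17.8 / 3.624e+06 = 4.911e-06 m/day.
In each layer the seepage velocity is v_i = q/n_i, so the layer transit time is t_i = b_i·n_i / q:
  layer 1 (clean gravel): t_1 = 10.6 × 0.27 / 4.911e-06 = 5.827e+05 d
  layer 2 (karst limestone): t_2 = 13.4 × 0.14 / 4.911e-06 = 3.820e+05 d
  layer 3 (coarse sand): t_3 = 1.38 × 0.26 / 4.911e-06 = 73053 d
  layer 4 (clay): t_4 = 10.8 × 0.06 / 4.911e-06 = 1.319e+05 d
Total t = Σ t_i = 1.170e+06 days = 3202 years.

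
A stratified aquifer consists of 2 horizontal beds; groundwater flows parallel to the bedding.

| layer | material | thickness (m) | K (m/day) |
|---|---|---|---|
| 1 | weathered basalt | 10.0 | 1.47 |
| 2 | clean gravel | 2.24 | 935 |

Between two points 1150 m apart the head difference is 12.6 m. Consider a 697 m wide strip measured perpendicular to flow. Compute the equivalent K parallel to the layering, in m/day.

Flow is parallel to layering, so each bed carries its own Darcy discharge and the transmissivities add.
Σ(K_i·b_i) = 1.47×10.0 + 935×2.24 = 2109 m²/day.
Total thickness b = 12.24 m, so K_eq = Σ(K_i·b_i)/b = 172.3 m/day.

172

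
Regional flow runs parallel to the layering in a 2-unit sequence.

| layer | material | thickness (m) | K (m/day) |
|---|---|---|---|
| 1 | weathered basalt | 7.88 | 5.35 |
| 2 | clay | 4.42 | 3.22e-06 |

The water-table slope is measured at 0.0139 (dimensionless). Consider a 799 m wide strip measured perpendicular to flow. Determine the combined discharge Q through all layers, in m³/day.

468

Flow is parallel to layering, so each bed carries its own Darcy discharge and the transmissivities add.
Σ(K_i·b_i) = 5.35×7.88 + 3.22e-06×4.42 = 42.16 m²/day.
Hydraulic gradient i = 0.0139.
Q = Σ(K_i·b_i) · W · i = 42.16 × 799 × 0.01390 = 468.2 m³/day.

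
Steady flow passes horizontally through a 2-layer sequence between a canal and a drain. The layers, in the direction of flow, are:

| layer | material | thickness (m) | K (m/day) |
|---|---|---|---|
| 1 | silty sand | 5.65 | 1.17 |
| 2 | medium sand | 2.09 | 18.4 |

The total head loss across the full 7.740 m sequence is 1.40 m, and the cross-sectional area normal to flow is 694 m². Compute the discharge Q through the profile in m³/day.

197

Flow is perpendicular to layering, so the layers act in series and the equivalent K is the thickness-weighted harmonic mean.
Total thickness L = 5.65 + 2.09 = 7.740 m.
Σ(b_i/K_i) = 5.65/1.17 + 2.09/18.4 = 4.943 d.
K_eq = L / Σ(b_i/K_i) = 7.740 / 4.943 = 1.566 m/day.
Q = K_eq · A · (Δh/L) = 1.566 × 694 × (1.40/7.740) = 196.6 m³/day.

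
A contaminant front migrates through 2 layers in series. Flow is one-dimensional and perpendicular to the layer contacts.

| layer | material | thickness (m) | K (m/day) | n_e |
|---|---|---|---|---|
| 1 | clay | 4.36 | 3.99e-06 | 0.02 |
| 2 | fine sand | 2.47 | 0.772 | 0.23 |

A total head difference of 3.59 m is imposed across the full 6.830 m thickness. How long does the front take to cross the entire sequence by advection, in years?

546

With flow normal to the layers, continuity requires the same specific discharge q through every layer.
Σ(b_i/K_i) = 4.36/3.99e-06 + 2.47/0.772 = 1.093e+06 d.
q = Δh / Σ(b_i/K_i) = 3.59 / 1.093e+06 = 3.285e-06 m/day.
In each layer the seepage velocity is v_i = q/n_i, so the layer transit time is t_i = b_i·n_i / q:
  layer 1 (clay): t_1 = 4.36 × 0.02 / 3.285e-06 = 26542 d
  layer 2 (fine sand): t_2 = 2.47 × 0.23 / 3.285e-06 = 1.729e+05 d
Total t = Σ t_i = 1.995e+05 days = 546.1 years.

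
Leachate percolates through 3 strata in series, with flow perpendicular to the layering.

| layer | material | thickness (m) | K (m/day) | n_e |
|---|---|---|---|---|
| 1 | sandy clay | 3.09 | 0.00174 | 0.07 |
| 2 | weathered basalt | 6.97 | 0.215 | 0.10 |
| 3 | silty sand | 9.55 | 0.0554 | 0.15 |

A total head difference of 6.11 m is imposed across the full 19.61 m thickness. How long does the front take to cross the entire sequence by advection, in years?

With flow normal to the layers, continuity requires the same specific discharge q through every layer.
Σ(b_i/K_i) = 3.09/0.00174 + 6.97/0.215 + 9.55/0.0554 = 1981 d.
q = Δh / Σ(b_i/K_i) = 6.11 / 1981 = 0.003085 m/day.
In each layer the seepage velocity is v_i = q/n_i, so the layer transit time is t_i = b_i·n_i / q:
  layer 1 (sandy clay): t_1 = 3.09 × 0.07 / 0.003085 = 70.12 d
  layer 2 (weathered basalt): t_2 = 6.97 × 0.10 / 0.003085 = 225.9 d
  layer 3 (silty sand): t_3 = 9.55 × 0.15 / 0.003085 = 464.4 d
Total t = Σ t_i = 760.4 days = 2.082 years.

2.08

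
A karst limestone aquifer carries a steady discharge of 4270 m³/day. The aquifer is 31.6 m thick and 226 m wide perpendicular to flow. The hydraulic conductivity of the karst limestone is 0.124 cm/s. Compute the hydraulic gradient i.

0.00558

Convert K: 0.124 cm/s × 864 = 107.1 m/day.
Cross-sectional area A = 226 × 31.6 = 7142 m².
From Q = K·A·i, i = Q / (K·A) = 4270 / (107.1 × 7142) = 0.005581.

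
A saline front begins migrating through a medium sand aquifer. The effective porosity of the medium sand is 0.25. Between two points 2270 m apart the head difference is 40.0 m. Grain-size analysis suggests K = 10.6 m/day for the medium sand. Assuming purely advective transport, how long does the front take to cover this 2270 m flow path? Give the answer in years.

Hydraulic gradient i = Δh / L = 40.0 / 2270 = 0.01762.
Darcy flux q = K · i = 10.60 × 0.01762 = 0.1868 m/day.
Seepage velocity v = q / n_e = 0.1868 / 0.25 = 0.7471 m/day.
Travel time t = L / v = 2270 / 0.7471 = 3038 days = 8.318 years.

8.32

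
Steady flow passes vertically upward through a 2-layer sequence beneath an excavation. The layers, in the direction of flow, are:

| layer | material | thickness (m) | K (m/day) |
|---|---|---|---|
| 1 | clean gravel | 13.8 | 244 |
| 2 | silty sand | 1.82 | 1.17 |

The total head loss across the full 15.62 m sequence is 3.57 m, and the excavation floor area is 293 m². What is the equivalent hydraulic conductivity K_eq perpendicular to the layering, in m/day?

Flow is perpendicular to layering, so the layers act in series and the equivalent K is the thickness-weighted harmonic mean.
Total thickness L = 13.8 + 1.82 = 15.62 m.
Σ(b_i/K_i) = 13.8/244 + 1.82/1.17 = 1.612 d.
K_eq = L / Σ(b_i/K_i) = 15.62 / 1.612 = 9.689 m/day.

9.69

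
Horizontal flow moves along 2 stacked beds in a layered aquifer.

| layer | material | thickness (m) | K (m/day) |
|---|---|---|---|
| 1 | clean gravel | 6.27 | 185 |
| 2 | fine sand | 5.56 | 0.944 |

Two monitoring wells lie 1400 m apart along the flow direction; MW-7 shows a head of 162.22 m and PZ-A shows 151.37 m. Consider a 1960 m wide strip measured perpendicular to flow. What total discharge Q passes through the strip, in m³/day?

Flow is parallel to layering, so each bed carries its own Darcy discharge and the transmissivities add.
Σ(K_i·b_i) = 185×6.27 + 0.944×5.56 = 1165 m²/day.
Hydraulic gradient i = (162.22 − 151.37) / 1400 = 10.85 / 1400 = 0.007750.
Q = Σ(K_i·b_i) · W · i = 1165 × 1960 × 0.007750 = 17699 m³/day.

17700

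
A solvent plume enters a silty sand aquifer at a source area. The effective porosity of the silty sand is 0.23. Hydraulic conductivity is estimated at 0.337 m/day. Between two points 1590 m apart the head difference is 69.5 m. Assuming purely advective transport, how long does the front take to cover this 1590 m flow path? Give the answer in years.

Hydraulic gradient i = Δh / L = 69.5 / 1590 = 0.04371.
Darcy flux q = K · i = 0.3370 × 0.04371 = 0.01473 m/day.
Seepage velocity v = q / n_e = 0.01473 / 0.23 = 0.06405 m/day.
Travel time t = L / v = 1590 / 0.06405 = 24826 days = 67.97 years.

68.0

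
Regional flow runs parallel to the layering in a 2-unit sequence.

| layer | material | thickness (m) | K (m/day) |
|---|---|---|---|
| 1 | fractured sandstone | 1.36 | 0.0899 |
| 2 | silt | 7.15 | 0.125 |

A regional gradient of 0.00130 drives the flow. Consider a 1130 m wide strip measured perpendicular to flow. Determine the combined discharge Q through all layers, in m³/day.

Flow is parallel to layering, so each bed carries its own Darcy discharge and the transmissivities add.
Σ(K_i·b_i) = 0.0899×1.36 + 0.125×7.15 = 1.016 m²/day.
Hydraulic gradient i = 0.00130.
Q = Σ(K_i·b_i) · W · i = 1.016 × 1130 × 0.001300 = 1.493 m³/day.

1.49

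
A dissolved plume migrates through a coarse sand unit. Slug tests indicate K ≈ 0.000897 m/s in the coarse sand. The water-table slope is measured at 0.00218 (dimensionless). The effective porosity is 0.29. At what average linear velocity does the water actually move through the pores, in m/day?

0.583

Convert K: 0.000897 m/s × 86400 = 77.50 m/day.
Hydraulic gradient i = 0.00218.
Darcy flux q = K · i = 77.50 × 0.002180 = 0.1690 m/day.
Seepage velocity v = q / n_e = 0.1690 / 0.29 = 0.5826 m/day.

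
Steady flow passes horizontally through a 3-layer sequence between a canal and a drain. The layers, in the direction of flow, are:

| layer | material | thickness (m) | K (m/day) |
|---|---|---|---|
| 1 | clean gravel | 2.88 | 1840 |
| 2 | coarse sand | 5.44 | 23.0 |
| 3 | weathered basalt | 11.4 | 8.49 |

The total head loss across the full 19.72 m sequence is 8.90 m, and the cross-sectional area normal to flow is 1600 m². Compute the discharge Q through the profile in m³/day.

Flow is perpendicular to layering, so the layers act in series and the equivalent K is the thickness-weighted harmonic mean.
Total thickness L = 2.88 + 5.44 + 11.4 = 19.72 m.
Σ(b_i/K_i) = 2.88/1840 + 5.44/23.0 + 11.4/8.49 = 1.581 d.
K_eq = L / Σ(b_i/K_i) = 19.72 / 1.581 = 12.47 m/day.
Q = K_eq · A · (Δh/L) = 12.47 × 1600 × (8.90/19.72) = 9008 m³/day.

9010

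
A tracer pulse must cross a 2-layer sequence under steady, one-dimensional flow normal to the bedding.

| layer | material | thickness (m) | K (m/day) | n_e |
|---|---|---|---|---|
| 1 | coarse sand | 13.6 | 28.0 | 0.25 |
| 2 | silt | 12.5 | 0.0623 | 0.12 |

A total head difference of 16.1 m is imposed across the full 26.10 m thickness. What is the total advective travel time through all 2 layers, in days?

61.2

With flow normal to the layers, continuity requires the same specific discharge q through every layer.
Σ(b_i/K_i) = 13.6/28.0 + 12.5/0.0623 = 201.1 d.
q = Δh / Σ(b_i/K_i) = 16.1 / 201.1 = 0.08005 m/day.
In each layer the seepage velocity is v_i = q/n_i, so the layer transit time is t_i = b_i·n_i / q:
  layer 1 (coarse sand): t_1 = 13.6 × 0.25 / 0.08005 = 42.47 d
  layer 2 (silt): t_2 = 12.5 × 0.12 / 0.08005 = 18.74 d
Total t = Σ t_i = 61.21 days.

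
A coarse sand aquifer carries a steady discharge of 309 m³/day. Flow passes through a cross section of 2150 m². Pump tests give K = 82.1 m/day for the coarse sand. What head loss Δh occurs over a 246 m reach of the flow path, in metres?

0.431

From Q = K·A·i, i = Q / (K·A) = 309 / (82.10 × 2150) = 0.001751.
Head loss Δh = i · L = 0.001751 × 246 = 0.4306 m.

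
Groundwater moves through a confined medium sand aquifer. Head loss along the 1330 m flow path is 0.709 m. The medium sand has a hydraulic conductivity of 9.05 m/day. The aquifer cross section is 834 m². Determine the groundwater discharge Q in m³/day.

Hydraulic gradient i = Δh / L = 0.709 / 1330 = 0.0005331.
Darcy's law: Q = K · A · i = 9.050 × 834.0 × 0.0005331 = 4.024 m³/day.

4.02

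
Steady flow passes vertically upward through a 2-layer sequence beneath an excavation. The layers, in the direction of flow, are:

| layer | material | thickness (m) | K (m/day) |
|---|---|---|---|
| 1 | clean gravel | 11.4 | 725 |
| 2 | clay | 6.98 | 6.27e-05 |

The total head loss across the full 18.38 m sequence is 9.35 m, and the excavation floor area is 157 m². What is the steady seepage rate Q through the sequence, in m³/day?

0.0132

Flow is perpendicular to layering, so the layers act in series and the equivalent K is the thickness-weighted harmonic mean.
Total thickness L = 11.4 + 6.98 = 18.38 m.
Σ(b_i/K_i) = 11.4/725 + 6.98/6.27e-05 = 1.113e+05 d.
K_eq = L / Σ(b_i/K_i) = 18.38 / 1.113e+05 = 0.0001651 m/day.
Q = K_eq · A · (Δh/L) = 0.0001651 × 157 × (9.35/18.38) = 0.01319 m³/day.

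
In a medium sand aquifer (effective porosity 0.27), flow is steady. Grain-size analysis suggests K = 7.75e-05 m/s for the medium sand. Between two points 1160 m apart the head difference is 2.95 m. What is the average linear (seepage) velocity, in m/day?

Convert K: 7.75e-05 m/s × 86400 = 6.696 m/day.
Hydraulic gradient i = Δh / L = 2.95 / 1160 = 0.002543.
Darcy flux q = K · i = 6.696 × 0.002543 = 0.01703 m/day.
Seepage velocity v = q / n_e = 0.01703 / 0.27 = 0.06307 m/day.

0.0631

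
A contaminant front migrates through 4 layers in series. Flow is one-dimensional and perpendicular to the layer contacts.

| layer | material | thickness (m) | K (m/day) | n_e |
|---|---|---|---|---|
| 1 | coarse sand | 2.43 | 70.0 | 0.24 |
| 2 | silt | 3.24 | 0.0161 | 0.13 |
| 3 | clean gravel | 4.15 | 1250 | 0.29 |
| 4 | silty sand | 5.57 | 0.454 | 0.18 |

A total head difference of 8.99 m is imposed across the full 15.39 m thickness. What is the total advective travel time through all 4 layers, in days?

With flow normal to the layers, continuity requires the same specific discharge q through every layer.
Σ(b_i/K_i) = 2.43/70.0 + 3.24/0.0161 + 4.15/1250 + 5.57/0.454 = 213.5 d.
q = Δh / Σ(b_i/K_i) = 8.99 / 213.5 = 0.04210 m/day.
In each layer the seepage velocity is v_i = q/n_i, so the layer transit time is t_i = b_i·n_i / q:
  layer 1 (coarse sand): t_1 = 2.43 × 0.24 / 0.04210 = 13.85 d
  layer 2 (silt): t_2 = 3.24 × 0.13 / 0.04210 = 10.01 d
  layer 3 (clean gravel): t_3 = 4.15 × 0.29 / 0.04210 = 28.59 d
  layer 4 (silty sand): t_4 = 5.57 × 0.18 / 0.04210 = 23.82 d
Total t = Σ t_i = 76.26 days.

76.3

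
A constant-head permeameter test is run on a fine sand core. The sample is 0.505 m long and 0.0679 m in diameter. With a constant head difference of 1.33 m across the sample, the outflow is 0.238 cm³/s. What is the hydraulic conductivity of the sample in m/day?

Cross-sectional area A = π·(d/2)² = π × (0.0679/2)² = 0.003621 m².
Convert discharge: 0.238 cm³/s = 2.380e-07 m³/s.
Darcy's law rearranged: K = Q·L / (A·Δh) = 2.380e-07 × 0.505 / (0.003621 × 1.33) = 2.496e-05 m/s = 2.156 m/day.

2.16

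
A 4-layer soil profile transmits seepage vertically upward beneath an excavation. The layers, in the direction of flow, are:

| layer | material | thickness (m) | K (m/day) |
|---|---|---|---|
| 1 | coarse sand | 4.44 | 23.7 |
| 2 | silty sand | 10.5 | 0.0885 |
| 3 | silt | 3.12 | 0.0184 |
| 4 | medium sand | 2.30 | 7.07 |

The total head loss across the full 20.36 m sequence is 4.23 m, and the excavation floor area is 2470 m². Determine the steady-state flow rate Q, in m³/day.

Flow is perpendicular to layering, so the layers act in series and the equivalent K is the thickness-weighted harmonic mean.
Total thickness L = 4.44 + 10.5 + 3.12 + 2.30 = 20.36 m.
Σ(b_i/K_i) = 4.44/23.7 + 10.5/0.0885 + 3.12/0.0184 + 2.30/7.07 = 288.7 d.
K_eq = L / Σ(b_i/K_i) = 20.36 / 288.7 = 0.07052 m/day.
Q = K_eq · A · (Δh/L) = 0.07052 × 2470 × (4.23/20.36) = 36.19 m³/day.

36.2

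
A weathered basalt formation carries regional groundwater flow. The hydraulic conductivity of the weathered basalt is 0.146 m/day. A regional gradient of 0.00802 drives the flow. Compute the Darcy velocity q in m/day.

0.00117

Hydraulic gradient i = 0.00802.
Specific discharge q = K · i = 0.1460 × 0.008020 = 0.001171 m/day.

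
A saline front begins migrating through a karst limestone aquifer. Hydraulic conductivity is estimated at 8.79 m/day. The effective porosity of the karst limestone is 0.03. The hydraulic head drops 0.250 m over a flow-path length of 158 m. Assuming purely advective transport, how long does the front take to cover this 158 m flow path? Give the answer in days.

341

Hydraulic gradient i = Δh / L = 0.250 / 158 = 0.001582.
Darcy flux q = K · i = 8.790 × 0.001582 = 0.01391 m/day.
Seepage velocity v = q / n_e = 0.01391 / 0.03 = 0.4636 m/day.
Travel time t = L / v = 158 / 0.4636 = 340.8 days.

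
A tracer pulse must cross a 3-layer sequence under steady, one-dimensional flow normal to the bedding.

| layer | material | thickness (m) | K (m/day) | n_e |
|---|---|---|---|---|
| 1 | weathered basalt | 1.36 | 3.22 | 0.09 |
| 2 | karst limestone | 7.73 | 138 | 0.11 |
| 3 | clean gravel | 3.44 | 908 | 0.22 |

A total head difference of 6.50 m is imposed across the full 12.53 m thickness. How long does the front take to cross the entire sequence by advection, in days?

With flow normal to the layers, continuity requires the same specific discharge q through every layer.
Σ(b_i/K_i) = 1.36/3.22 + 7.73/138 + 3.44/908 = 0.4822 d.
q = Δh / Σ(b_i/K_i) = 6.50 / 0.4822 = 13.48 m/day.
In each layer the seepage velocity is v_i = q/n_i, so the layer transit time is t_i = b_i·n_i / q:
  layer 1 (weathered basalt): t_1 = 1.36 × 0.09 / 13.48 = 0.009080 d
  layer 2 (karst limestone): t_2 = 7.73 × 0.11 / 13.48 = 0.06307 d
  layer 3 (clean gravel): t_3 = 3.44 × 0.22 / 13.48 = 0.05614 d
Total t = Σ t_i = 0.1283 days.

0.128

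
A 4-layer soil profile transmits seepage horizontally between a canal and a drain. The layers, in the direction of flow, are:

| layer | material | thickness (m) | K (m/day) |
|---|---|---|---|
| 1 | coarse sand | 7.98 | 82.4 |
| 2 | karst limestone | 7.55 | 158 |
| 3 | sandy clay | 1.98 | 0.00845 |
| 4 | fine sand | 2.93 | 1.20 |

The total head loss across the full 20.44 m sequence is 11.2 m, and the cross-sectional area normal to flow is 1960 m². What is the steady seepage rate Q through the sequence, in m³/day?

92.7

Flow is perpendicular to layering, so the layers act in series and the equivalent K is the thickness-weighted harmonic mean.
Total thickness L = 7.98 + 7.55 + 1.98 + 2.93 = 20.44 m.
Σ(b_i/K_i) = 7.98/82.4 + 7.55/158 + 1.98/0.00845 + 2.93/1.20 = 236.9 d.
K_eq = L / Σ(b_i/K_i) = 20.44 / 236.9 = 0.08628 m/day.
Q = K_eq · A · (Δh/L) = 0.08628 × 1960 × (11.2/20.44) = 92.66 m³/day.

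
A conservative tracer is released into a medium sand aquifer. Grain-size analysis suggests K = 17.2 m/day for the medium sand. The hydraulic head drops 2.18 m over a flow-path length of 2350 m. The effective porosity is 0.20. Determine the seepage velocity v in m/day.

0.0798

Hydraulic gradient i = Δh / L = 2.18 / 2350 = 0.0009277.
Darcy flux q = K · i = 17.20 × 0.0009277 = 0.01596 m/day.
Seepage velocity v = q / n_e = 0.01596 / 0.20 = 0.07978 m/day.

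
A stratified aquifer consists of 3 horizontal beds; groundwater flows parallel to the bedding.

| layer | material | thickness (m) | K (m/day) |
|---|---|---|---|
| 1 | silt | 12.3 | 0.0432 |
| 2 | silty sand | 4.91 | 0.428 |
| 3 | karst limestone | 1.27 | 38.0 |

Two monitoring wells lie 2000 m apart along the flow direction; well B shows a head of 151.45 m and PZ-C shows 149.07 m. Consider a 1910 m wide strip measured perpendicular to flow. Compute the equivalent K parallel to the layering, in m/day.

2.75

Flow is parallel to layering, so each bed carries its own Darcy discharge and the transmissivities add.
Σ(K_i·b_i) = 0.0432×12.3 + 0.428×4.91 + 38.0×1.27 = 50.89 m²/day.
Total thickness b = 18.48 m, so K_eq = Σ(K_i·b_i)/b = 2.754 m/day.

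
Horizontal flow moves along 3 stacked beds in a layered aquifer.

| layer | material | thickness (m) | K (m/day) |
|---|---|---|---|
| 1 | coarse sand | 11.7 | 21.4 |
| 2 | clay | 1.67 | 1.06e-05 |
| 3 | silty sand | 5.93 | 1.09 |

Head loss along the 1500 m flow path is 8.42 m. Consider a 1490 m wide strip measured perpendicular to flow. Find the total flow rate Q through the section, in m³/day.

Flow is parallel to layering, so each bed carries its own Darcy discharge and the transmissivities add.
Σ(K_i·b_i) = 21.4×11.7 + 1.06e-05×1.67 + 1.09×5.93 = 256.8 m²/day.
Hydraulic gradient i = Δh / L = 8.42 / 1500 = 0.005613.
Q = Σ(K_i·b_i) · W · i = 256.8 × 1490 × 0.005613 = 2148 m³/day.

2150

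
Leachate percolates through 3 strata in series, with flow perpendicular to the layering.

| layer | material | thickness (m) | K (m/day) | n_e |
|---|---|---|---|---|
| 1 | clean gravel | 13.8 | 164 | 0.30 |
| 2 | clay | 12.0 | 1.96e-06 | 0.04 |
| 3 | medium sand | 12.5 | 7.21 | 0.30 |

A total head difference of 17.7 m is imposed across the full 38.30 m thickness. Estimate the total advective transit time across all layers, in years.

With flow normal to the layers, continuity requires the same specific discharge q through every layer.
Σ(b_i/K_i) = 13.8/164 + 12.0/1.96e-06 + 12.5/7.21 = 6.122e+06 d.
q = Δh / Σ(b_i/K_i) = 17.7 / 6.122e+06 = 2.891e-06 m/day.
In each layer the seepage velocity is v_i = q/n_i, so the layer transit time is t_i = b_i·n_i / q:
  layer 1 (clean gravel): t_1 = 13.8 × 0.30 / 2.891e-06 = 1.432e+06 d
  layer 2 (clay): t_2 = 12.0 × 0.04 / 2.891e-06 = 1.660e+05 d
  layer 3 (medium sand): t_3 = 12.5 × 0.30 / 2.891e-06 = 1.297e+06 d
Total t = Σ t_i = 2.895e+06 days = 7927 years.

7930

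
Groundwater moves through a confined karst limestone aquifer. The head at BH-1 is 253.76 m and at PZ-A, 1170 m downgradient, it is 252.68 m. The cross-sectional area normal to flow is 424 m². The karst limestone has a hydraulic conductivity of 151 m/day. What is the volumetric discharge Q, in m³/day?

Hydraulic gradient i = (253.76 − 252.68) / 1170 = 1.08 / 1170 = 0.0009231.
Darcy's law: Q = K · A · i = 151.0 × 424.0 × 0.0009231 = 59.10 m³/day.

59.1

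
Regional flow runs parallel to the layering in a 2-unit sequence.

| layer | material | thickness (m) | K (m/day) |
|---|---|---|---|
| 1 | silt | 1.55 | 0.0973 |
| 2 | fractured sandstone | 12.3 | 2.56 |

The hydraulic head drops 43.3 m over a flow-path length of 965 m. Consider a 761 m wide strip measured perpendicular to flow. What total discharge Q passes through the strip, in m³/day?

Flow is parallel to layering, so each bed carries its own Darcy discharge and the transmissivities add.
Σ(K_i·b_i) = 0.0973×1.55 + 2.56×12.3 = 31.64 m²/day.
Hydraulic gradient i = Δh / L = 43.3 / 965 = 0.04487.
Q = Σ(K_i·b_i) · W · i = 31.64 × 761 × 0.04487 = 1080 m³/day.

1080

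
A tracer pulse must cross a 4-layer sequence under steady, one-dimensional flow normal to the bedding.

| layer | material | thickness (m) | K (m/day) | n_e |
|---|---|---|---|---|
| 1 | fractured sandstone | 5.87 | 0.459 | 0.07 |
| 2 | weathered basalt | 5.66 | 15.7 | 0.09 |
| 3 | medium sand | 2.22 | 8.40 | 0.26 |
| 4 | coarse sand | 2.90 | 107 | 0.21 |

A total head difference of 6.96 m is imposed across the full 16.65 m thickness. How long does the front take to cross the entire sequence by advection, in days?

4.07

With flow normal to the layers, continuity requires the same specific discharge q through every layer.
Σ(b_i/K_i) = 5.87/0.459 + 5.66/15.7 + 2.22/8.40 + 2.90/107 = 13.44 d.
q = Δh / Σ(b_i/K_i) = 6.96 / 13.44 = 0.5178 m/day.
In each layer the seepage velocity is v_i = q/n_i, so the layer transit time is t_i = b_i·n_i / q:
  layer 1 (fractured sandstone): t_1 = 5.87 × 0.07 / 0.5178 = 0.7935 d
  layer 2 (weathered basalt): t_2 = 5.66 × 0.09 / 0.5178 = 0.9837 d
  layer 3 (medium sand): t_3 = 2.22 × 0.26 / 0.5178 = 1.115 d
  layer 4 (coarse sand): t_4 = 2.90 × 0.21 / 0.5178 = 1.176 d
Total t = Σ t_i = 4.068 days.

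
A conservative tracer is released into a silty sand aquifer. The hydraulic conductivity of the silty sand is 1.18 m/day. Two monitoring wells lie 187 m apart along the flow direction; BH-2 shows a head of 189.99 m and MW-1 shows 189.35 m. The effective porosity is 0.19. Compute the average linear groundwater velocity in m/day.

Hydraulic gradient i = (189.99 − 189.35) / 187 = 0.64 / 187 = 0.003422.
Darcy flux q = K · i = 1.180 × 0.003422 = 0.004039 m/day.
Seepage velocity v = q / n_e = 0.004039 / 0.19 = 0.02126 m/day.

0.0213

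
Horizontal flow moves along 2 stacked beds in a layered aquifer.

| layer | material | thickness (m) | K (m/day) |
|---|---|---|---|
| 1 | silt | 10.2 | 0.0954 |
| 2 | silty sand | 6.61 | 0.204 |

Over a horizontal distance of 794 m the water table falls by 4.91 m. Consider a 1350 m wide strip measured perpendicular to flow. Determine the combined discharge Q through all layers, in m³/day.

19.4

Flow is parallel to layering, so each bed carries its own Darcy discharge and the transmissivities add.
Σ(K_i·b_i) = 0.0954×10.2 + 0.204×6.61 = 2.322 m²/day.
Hydraulic gradient i = Δh / L = 4.91 / 794 = 0.006184.
Q = Σ(K_i·b_i) · W · i = 2.322 × 1350 × 0.006184 = 19.38 m³/day.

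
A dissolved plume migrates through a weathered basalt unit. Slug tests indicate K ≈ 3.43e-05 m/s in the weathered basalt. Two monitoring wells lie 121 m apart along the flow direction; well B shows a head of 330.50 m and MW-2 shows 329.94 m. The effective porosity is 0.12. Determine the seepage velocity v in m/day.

0.114

Convert K: 3.43e-05 m/s × 86400 = 2.964 m/day.
Hydraulic gradient i = (330.50 − 329.94) / 121 = 0.56 / 121 = 0.004628.
Darcy flux q = K · i = 2.964 × 0.004628 = 0.01372 m/day.
Seepage velocity v = q / n_e = 0.01372 / 0.12 = 0.1143 m/day.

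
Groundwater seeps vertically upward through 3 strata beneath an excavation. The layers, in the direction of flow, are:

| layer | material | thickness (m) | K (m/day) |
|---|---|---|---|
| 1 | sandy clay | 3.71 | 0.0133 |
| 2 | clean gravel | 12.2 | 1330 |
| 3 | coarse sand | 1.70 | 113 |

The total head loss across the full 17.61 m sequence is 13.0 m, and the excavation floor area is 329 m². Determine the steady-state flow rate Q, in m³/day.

Flow is perpendicular to layering, so the layers act in series and the equivalent K is the thickness-weighted harmonic mean.
Total thickness L = 3.71 + 12.2 + 1.70 = 17.61 m.
Σ(b_i/K_i) = 3.71/0.0133 + 12.2/1330 + 1.70/113 = 279.0 d.
K_eq = L / Σ(b_i/K_i) = 17.61 / 279.0 = 0.06312 m/day.
Q = K_eq · A · (Δh/L) = 0.06312 × 329 × (13.0/17.61) = 15.33 m³/day.

15.3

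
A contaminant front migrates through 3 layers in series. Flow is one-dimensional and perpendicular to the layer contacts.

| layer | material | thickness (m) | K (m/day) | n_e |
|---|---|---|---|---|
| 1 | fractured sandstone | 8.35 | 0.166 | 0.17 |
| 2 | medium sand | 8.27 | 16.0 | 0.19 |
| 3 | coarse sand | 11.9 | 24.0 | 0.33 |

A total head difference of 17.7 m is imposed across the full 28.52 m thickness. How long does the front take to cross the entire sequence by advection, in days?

With flow normal to the layers, continuity requires the same specific discharge q through every layer.
Σ(b_i/K_i) = 8.35/0.166 + 8.27/16.0 + 11.9/24.0 = 51.31 d.
q = Δh / Σ(b_i/K_i) = 17.7 / 51.31 = 0.3449 m/day.
In each layer the seepage velocity is v_i = q/n_i, so the layer transit time is t_i = b_i·n_i / q:
  layer 1 (fractured sandstone): t_1 = 8.35 × 0.17 / 0.3449 = 4.115 d
  layer 2 (medium sand): t_2 = 8.27 × 0.19 / 0.3449 = 4.555 d
  layer 3 (coarse sand): t_3 = 11.9 × 0.33 / 0.3449 = 11.38 d
Total t = Σ t_i = 20.06 days.

20.1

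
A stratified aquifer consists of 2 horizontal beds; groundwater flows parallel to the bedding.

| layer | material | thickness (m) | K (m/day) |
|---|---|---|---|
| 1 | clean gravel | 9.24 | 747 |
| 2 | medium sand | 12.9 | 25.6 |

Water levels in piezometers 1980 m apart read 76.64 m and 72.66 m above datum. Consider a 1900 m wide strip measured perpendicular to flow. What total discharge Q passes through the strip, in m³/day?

Flow is parallel to layering, so each bed carries its own Darcy discharge and the transmissivities add.
Σ(K_i·b_i) = 747×9.24 + 25.6×12.9 = 7233 m²/day.
Hydraulic gradient i = (76.64 − 72.66) / 1980 = 3.98 / 1980 = 0.002010.
Q = Σ(K_i·b_i) · W · i = 7233 × 1900 × 0.002010 = 27622 m³/day.

27600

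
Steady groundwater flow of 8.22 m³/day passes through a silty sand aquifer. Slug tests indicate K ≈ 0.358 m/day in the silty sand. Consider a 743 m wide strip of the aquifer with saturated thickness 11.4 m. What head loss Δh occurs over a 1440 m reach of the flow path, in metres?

Cross-sectional area A = 743 × 11.4 = 8470 m².
From Q = K·A·i, i = Q / (K·A) = 8.22 / (0.3580 × 8470) = 0.002711.
Head loss Δh = i · L = 0.002711 × 1440 = 3.904 m.

3.90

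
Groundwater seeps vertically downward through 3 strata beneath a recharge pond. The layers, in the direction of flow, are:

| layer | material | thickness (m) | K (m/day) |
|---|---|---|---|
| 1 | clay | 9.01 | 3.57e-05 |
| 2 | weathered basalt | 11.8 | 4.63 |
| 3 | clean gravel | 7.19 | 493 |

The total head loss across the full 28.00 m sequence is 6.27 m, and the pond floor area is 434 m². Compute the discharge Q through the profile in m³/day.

0.0108

Flow is perpendicular to layering, so the layers act in series and the equivalent K is the thickness-weighted harmonic mean.
Total thickness L = 9.01 + 11.8 + 7.19 = 28.00 m.
Σ(b_i/K_i) = 9.01/3.57e-05 + 11.8/4.63 + 7.19/493 = 2.524e+05 d.
K_eq = L / Σ(b_i/K_i) = 28.00 / 2.524e+05 = 0.0001109 m/day.
Q = K_eq · A · (Δh/L) = 0.0001109 × 434 × (6.27/28.00) = 0.01078 m³/day.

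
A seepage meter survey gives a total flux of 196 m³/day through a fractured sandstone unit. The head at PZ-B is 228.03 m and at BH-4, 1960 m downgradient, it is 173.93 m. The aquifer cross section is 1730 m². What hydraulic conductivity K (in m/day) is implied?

Hydraulic gradient i = (228.03 − 173.93) / 1960 = 54.1 / 1960 = 0.02760.
From Q = K·A·i, K = Q / (A·i) = 196 / (1730 × 0.02760) = 4.105 m/day.

4.10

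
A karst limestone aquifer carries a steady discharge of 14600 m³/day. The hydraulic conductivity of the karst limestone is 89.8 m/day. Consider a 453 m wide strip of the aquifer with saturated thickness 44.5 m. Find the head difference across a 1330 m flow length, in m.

10.7

Cross-sectional area A = 453 × 44.5 = 20158 m².
From Q = K·A·i, i = Q / (K·A) = 14600 / (89.80 × 20158) = 0.008065.
Head loss Δh = i · L = 0.008065 × 1330 = 10.73 m.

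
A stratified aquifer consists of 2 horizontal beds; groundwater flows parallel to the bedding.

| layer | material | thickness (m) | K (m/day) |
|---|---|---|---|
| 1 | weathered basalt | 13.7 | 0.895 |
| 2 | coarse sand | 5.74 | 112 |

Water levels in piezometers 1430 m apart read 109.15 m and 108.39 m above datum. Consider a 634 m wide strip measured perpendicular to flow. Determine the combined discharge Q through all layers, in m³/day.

221

Flow is parallel to layering, so each bed carries its own Darcy discharge and the transmissivities add.
Σ(K_i·b_i) = 0.895×13.7 + 112×5.74 = 655.1 m²/day.
Hydraulic gradient i = (109.15 − 108.39) / 1430 = 0.76 / 1430 = 0.0005315.
Q = Σ(K_i·b_i) · W · i = 655.1 × 634 × 0.0005315 = 220.8 m³/day.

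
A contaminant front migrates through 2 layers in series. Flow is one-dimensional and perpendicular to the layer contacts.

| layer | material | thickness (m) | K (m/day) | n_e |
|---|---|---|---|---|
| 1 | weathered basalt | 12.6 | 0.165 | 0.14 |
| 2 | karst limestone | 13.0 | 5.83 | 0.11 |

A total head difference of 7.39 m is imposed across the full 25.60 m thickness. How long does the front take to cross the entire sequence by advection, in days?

With flow normal to the layers, continuity requires the same specific discharge q through every layer.
Σ(b_i/K_i) = 12.6/0.165 + 13.0/5.83 = 78.59 d.
q = Δh / Σ(b_i/K_i) = 7.39 / 78.59 = 0.09403 m/day.
In each layer the seepage velocity is v_i = q/n_i, so the layer transit time is t_i = b_i·n_i / q:
  layer 1 (weathered basalt): t_1 = 12.6 × 0.14 / 0.09403 = 18.76 d
  layer 2 (karst limestone): t_2 = 13.0 × 0.11 / 0.09403 = 15.21 d
Total t = Σ t_i = 33.97 days.

34.0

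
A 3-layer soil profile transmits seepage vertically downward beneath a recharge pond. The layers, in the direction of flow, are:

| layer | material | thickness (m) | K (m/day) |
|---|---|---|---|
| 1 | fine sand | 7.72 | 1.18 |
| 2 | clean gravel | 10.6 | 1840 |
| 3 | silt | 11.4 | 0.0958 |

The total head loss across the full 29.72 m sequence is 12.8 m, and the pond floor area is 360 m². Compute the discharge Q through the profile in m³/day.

Flow is perpendicular to layering, so the layers act in series and the equivalent K is the thickness-weighted harmonic mean.
Total thickness L = 7.72 + 10.6 + 11.4 = 29.72 m.
Σ(b_i/K_i) = 7.72/1.18 + 10.6/1840 + 11.4/0.0958 = 125.5 d.
K_eq = L / Σ(b_i/K_i) = 29.72 / 125.5 = 0.2367 m/day.
Q = K_eq · A · (Δh/L) = 0.2367 × 360 × (12.8/29.72) = 36.70 m³/day.

36.7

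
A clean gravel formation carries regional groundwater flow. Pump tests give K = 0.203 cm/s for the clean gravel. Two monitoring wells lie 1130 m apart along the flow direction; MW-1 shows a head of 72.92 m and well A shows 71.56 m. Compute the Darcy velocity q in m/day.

Convert K: 0.203 cm/s × 864 = 175.4 m/day.
Hydraulic gradient i = (72.92 − 71.56) / 1130 = 1.36 / 1130 = 0.001204.
Specific discharge q = K · i = 175.4 × 0.001204 = 0.2111 m/day.

0.211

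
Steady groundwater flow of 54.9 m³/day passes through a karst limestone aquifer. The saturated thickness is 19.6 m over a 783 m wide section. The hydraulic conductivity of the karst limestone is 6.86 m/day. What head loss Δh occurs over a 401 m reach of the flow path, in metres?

Cross-sectional area A = 783 × 19.6 = 15347 m².
From Q = K·A·i, i = Q / (K·A) = 54.9 / (6.860 × 15347) = 0.0005215.
Head loss Δh = i · L = 0.0005215 × 401 = 0.2091 m.

0.209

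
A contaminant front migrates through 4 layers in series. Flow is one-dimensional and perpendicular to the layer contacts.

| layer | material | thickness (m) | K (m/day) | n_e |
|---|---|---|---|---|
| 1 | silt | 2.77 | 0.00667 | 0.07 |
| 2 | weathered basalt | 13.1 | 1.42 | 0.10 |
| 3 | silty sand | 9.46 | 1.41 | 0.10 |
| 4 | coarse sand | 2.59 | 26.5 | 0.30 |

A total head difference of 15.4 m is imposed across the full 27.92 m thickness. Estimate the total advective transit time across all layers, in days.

With flow normal to the layers, continuity requires the same specific discharge q through every layer.
Σ(b_i/K_i) = 2.77/0.00667 + 13.1/1.42 + 9.46/1.41 + 2.59/26.5 = 431.3 d.
q = Δh / Σ(b_i/K_i) = 15.4 / 431.3 = 0.03570 m/day.
In each layer the seepage velocity is v_i = q/n_i, so the layer transit time is t_i = b_i·n_i / q:
  layer 1 (silt): t_1 = 2.77 × 0.07 / 0.03570 = 5.431 d
  layer 2 (weathered basalt): t_2 = 13.1 × 0.10 / 0.03570 = 36.69 d
  layer 3 (silty sand): t_3 = 9.46 × 0.10 / 0.03570 = 26.50 d
  layer 4 (coarse sand): t_4 = 2.59 × 0.30 / 0.03570 = 21.76 d
Total t = Σ t_i = 90.38 days.

90.4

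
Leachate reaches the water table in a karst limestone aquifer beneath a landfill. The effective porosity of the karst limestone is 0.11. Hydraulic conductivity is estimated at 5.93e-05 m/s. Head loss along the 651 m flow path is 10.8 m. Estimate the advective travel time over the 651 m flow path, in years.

Convert K: 5.93e-05 m/s × 86400 = 5.124 m/day.
Hydraulic gradient i = Δh / L = 10.8 / 651 = 0.01659.
Darcy flux q = K · i = 5.124 × 0.01659 = 0.08500 m/day.
Seepage velocity v = q / n_e = 0.08500 / 0.11 = 0.7727 m/day.
Travel time t = L / v = 651 / 0.7727 = 842.5 days = 2.307 years.

2.31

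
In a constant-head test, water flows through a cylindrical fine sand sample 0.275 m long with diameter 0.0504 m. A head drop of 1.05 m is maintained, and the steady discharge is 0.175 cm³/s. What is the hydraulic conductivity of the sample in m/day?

Cross-sectional area A = π·(d/2)² = π × (0.0504/2)² = 0.001995 m².
Convert discharge: 0.175 cm³/s = 1.750e-07 m³/s.
Darcy's law rearranged: K = Q·L / (A·Δh) = 1.750e-07 × 0.275 / (0.001995 × 1.05) = 2.297e-05 m/s = 1.985 m/day.

1.98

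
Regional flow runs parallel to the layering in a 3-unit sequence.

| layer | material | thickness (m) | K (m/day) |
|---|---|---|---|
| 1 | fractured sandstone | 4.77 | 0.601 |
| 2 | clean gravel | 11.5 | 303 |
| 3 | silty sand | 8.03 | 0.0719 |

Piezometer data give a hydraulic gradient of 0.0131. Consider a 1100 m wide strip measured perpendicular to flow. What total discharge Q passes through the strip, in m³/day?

50300

Flow is parallel to layering, so each bed carries its own Darcy discharge and the transmissivities add.
Σ(K_i·b_i) = 0.601×4.77 + 303×11.5 + 0.0719×8.03 = 3488 m²/day.
Hydraulic gradient i = 0.0131.
Q = Σ(K_i·b_i) · W · i = 3488 × 1100 × 0.01310 = 50261 m³/day.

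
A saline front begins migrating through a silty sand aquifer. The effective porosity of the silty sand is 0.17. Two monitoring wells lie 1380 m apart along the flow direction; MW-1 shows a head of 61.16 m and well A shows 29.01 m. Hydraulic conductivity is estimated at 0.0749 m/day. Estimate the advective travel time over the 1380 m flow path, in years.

368

Hydraulic gradient i = (61.16 − 29.01) / 1380 = 32.15 / 1380 = 0.02330.
Darcy flux q = K · i = 0.07490 × 0.02330 = 0.001745 m/day.
Seepage velocity v = q / n_e = 0.001745 / 0.17 = 0.01026 m/day.
Travel time t = L / v = 1380 / 0.01026 = 1.344e+05 days = 368.1 years.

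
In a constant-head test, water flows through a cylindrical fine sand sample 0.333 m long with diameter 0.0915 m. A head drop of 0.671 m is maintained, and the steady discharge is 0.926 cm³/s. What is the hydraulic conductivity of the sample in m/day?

Cross-sectional area A = π·(d/2)² = π × (0.0915/2)² = 0.006576 m².
Convert discharge: 0.926 cm³/s = 9.260e-07 m³/s.
Darcy's law rearranged: K = Q·L / (A·Δh) = 9.260e-07 × 0.333 / (0.006576 × 0.671) = 6.989e-05 m/s = 6.038 m/day.

6.04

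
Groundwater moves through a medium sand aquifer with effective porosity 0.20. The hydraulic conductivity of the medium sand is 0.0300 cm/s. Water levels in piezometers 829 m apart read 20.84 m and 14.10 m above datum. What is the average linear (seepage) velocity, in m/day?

Convert K: 0.0300 cm/s × 864 = 25.92 m/day.
Hydraulic gradient i = (20.84 − 14.10) / 829 = 6.74 / 829 = 0.008130.
Darcy flux q = K · i = 25.92 × 0.008130 = 0.2107 m/day.
Seepage velocity v = q / n_e = 0.2107 / 0.20 = 1.054 m/day.

1.05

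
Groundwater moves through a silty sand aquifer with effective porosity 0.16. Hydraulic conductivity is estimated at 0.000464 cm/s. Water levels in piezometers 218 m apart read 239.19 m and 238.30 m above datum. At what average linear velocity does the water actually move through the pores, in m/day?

0.0102

Convert K: 0.000464 cm/s × 864 = 0.4009 m/day.
Hydraulic gradient i = (239.19 − 238.30) / 218 = 0.89 / 218 = 0.004083.
Darcy flux q = K · i = 0.4009 × 0.004083 = 0.001637 m/day.
Seepage velocity v = q / n_e = 0.001637 / 0.16 = 0.01023 m/day.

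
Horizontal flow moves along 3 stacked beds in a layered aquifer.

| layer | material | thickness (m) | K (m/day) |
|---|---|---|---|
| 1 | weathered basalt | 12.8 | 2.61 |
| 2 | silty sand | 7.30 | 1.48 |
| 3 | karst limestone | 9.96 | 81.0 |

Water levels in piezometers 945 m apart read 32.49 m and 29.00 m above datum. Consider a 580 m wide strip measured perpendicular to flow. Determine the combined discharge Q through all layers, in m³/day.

1820

Flow is parallel to layering, so each bed carries its own Darcy discharge and the transmissivities add.
Σ(K_i·b_i) = 2.61×12.8 + 1.48×7.30 + 81.0×9.96 = 851.0 m²/day.
Hydraulic gradient i = (32.49 − 29.00) / 945 = 3.49 / 945 = 0.003693.
Q = Σ(K_i·b_i) · W · i = 851.0 × 580 × 0.003693 = 1823 m³/day.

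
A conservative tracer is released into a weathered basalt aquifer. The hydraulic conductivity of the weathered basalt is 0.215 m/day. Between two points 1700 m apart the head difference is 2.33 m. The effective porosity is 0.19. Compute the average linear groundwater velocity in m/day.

Hydraulic gradient i = Δh / L = 2.33 / 1700 = 0.001371.
Darcy flux q = K · i = 0.2150 × 0.001371 = 0.0002947 m/day.
Seepage velocity v = q / n_e = 0.0002947 / 0.19 = 0.001551 m/day.

0.00155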